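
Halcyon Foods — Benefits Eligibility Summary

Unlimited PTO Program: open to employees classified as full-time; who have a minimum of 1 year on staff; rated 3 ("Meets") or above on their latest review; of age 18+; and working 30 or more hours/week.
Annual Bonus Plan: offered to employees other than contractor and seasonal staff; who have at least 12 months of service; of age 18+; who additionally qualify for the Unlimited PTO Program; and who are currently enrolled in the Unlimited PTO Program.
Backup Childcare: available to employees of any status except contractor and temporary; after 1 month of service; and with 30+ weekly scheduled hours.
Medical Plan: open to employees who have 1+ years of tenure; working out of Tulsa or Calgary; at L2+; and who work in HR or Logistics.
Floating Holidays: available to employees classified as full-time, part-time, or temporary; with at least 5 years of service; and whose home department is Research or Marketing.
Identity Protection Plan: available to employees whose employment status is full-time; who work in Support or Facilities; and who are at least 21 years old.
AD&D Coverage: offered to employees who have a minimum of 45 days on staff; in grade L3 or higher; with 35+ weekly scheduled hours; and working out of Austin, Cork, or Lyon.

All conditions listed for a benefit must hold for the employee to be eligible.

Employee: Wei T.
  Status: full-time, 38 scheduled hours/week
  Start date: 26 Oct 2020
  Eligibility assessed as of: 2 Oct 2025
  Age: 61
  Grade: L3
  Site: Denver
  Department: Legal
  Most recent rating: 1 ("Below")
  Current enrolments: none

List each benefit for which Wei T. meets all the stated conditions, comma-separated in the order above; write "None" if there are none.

Backup Childcare

Service from 26 Oct 2020 to 2 Oct 2025: 1802 days.
Unlimited PTO Program — status full-time ✓; service 1802 days ≥ 1 year (≈365 days) ✓; rating 1 < 3 ✗ → not eligible.
Annual Bonus Plan — status full-time ✓ (not excluded); service 1802 days ≥ 12 months (≈360 days) ✓; age 61 ≥ 18 ✓; not eligible for Unlimited PTO Program ✗ → not eligible.
Backup Childcare — status full-time ✓ (not excluded); service 1802 days ≥ 1 month (≈30 days) ✓; 38 hrs/wk ≥ 30 ✓ → eligible.
Medical Plan — service 1802 days ≥ 1 year (≈365 days) ✓; site Denver ✗ (not Tulsa or Calgary) → not eligible.
Floating Holidays — status full-time ✓; service 1802 days < 5 years (≈1825 days) ✗ → not eligible.
Identity Protection Plan — status full-time ✓; dept Legal ✗ → not eligible.
AD&D Coverage — service 1802 days ≥ 45 days ✓; grade L3 ≥ L3 ✓; 38 hrs/wk ≥ 35 ✓; site Denver ✗ (not Austin, Cork, or Lyon) → not eligible.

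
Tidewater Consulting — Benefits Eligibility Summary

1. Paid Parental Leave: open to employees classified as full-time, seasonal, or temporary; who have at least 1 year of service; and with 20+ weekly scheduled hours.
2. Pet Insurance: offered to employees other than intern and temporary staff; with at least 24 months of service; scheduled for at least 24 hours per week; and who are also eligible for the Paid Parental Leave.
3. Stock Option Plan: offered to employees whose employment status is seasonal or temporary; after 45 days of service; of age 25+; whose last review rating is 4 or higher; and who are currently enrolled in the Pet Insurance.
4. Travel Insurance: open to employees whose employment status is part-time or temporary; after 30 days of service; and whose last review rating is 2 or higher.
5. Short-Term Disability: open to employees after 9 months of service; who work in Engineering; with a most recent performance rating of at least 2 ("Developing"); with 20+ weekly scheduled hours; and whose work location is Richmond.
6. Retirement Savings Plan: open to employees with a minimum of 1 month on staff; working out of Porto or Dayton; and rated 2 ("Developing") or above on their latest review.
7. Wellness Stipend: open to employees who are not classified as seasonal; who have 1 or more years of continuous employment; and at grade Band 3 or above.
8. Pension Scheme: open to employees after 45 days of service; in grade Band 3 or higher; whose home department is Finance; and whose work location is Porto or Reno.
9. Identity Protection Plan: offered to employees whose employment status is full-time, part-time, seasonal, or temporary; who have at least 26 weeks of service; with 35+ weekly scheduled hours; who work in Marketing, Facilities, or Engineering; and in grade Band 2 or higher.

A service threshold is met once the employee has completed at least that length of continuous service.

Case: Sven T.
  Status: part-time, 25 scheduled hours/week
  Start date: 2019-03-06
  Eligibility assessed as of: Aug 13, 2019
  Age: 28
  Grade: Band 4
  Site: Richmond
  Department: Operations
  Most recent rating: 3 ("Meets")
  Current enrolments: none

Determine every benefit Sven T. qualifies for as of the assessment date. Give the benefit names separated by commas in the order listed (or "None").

Service from 2019-03-06 to Aug 13, 2019: 160 days.
Paid Parental Leave — status part-time ✗ (requires full-time, seasonal, or temporary) → not eligible.
Pet Insurance — status part-time ✓ (not excluded); service 160 days < 24 months (≈720 days) ✗ → not eligible.
Stock Option Plan — status part-time ✗ (requires seasonal or temporary) → not eligible.
Travel Insurance — status part-time ✓; service 160 days ≥ 30 days ✓; rating 3 ≥ 2 ✓ → eligible.
Short-Term Disability — service 160 days < 9 months (≈270 days) ✗ → not eligible.
Retirement Savings Plan — service 160 days ≥ 1 month (≈30 days) ✓; site Richmond ✗ (not Porto or Dayton) → not eligible.
Wellness Stipend — status part-time ✓ (not excluded); service 160 days < 1 year (≈365 days) ✗ → not eligible.
Pension Scheme — service 160 days ≥ 45 days ✓; grade Band 4 ≥ Band 3 ✓; dept Operations ✗ → not eligible.
Identity Protection Plan — status part-time ✓; service 160 days < 26 weeks (≈182 days) ✗ → not eligible.

Travel Insurance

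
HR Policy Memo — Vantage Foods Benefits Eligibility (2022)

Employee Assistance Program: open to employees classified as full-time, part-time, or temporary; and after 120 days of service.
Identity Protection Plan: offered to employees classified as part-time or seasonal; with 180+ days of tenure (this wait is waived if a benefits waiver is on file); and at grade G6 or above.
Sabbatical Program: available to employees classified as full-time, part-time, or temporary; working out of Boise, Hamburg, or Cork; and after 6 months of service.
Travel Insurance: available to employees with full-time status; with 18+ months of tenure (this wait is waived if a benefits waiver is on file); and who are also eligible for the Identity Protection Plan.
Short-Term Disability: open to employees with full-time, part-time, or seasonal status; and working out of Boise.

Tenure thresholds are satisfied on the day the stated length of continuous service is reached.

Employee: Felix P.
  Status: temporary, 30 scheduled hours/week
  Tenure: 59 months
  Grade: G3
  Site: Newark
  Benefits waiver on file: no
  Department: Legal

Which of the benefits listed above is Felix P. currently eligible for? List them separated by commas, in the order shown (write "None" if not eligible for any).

Employee Assistance Program — status temporary ✓; service 59 months ≥ 120 days ✓ → eligible.
Identity Protection Plan — status temporary ✗ (requires part-time or seasonal) → not eligible.
Sabbatical Program — status temporary ✓; site Newark ✗ (not Boise, Hamburg, or Cork) → not eligible.
Travel Insurance — status temporary ✗ (requires full-time) → not eligible.
Short-Term Disability — status temporary ✗ (requires full-time, part-time, or seasonal) → not eligible.

Employee Assistance Program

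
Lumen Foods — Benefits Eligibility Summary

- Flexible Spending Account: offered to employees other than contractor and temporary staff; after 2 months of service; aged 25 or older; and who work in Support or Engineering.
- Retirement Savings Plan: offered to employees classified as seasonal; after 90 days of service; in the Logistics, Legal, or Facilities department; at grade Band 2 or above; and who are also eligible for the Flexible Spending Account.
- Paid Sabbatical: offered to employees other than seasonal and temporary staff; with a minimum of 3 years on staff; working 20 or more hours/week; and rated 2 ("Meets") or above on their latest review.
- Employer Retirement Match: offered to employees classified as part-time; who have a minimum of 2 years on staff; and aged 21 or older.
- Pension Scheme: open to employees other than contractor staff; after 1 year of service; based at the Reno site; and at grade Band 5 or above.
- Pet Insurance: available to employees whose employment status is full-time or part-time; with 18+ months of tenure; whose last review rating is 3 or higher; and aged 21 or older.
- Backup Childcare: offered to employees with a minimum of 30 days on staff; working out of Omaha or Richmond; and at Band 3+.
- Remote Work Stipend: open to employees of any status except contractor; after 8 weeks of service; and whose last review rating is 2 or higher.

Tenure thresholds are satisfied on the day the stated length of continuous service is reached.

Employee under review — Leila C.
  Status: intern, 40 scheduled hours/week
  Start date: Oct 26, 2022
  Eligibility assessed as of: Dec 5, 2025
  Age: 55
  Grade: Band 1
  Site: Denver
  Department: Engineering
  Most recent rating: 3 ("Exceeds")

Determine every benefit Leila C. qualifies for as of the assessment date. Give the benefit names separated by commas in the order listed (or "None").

Flexible Spending Account, Paid Sabbatical, Remote Work Stipend

Service from Oct 26, 2022 to Dec 5, 2025: 1136 days.
Flexible Spending Account — status intern ✓ (not excluded); service 1136 days ≥ 2 months (≈60 days) ✓; age 55 ≥ 25 ✓; dept Engineering ✓ → eligible.
Retirement Savings Plan — status intern ✗ (requires seasonal) → not eligible.
Paid Sabbatical — status intern ✓ (not excluded); service 1136 days ≥ 3 years (≈1095 days) ✓; 40 hrs/wk ≥ 20 ✓; rating 3 ≥ 2 ✓ → eligible.
Employer Retirement Match — status intern ✗ (requires part-time) → not eligible.
Pension Scheme — status intern ✓ (not excluded); service 1136 days ≥ 1 year (≈365 days) ✓; site Denver ✗ (not Reno) → not eligible.
Pet Insurance — status intern ✗ (requires full-time or part-time) → not eligible.
Backup Childcare — service 1136 days ≥ 30 days ✓; site Denver ✗ (not Omaha or Richmond) → not eligible.
Remote Work Stipend — status intern ✓ (not excluded); service 1136 days ≥ 8 weeks (≈56 days) ✓; rating 3 ≥ 2 ✓ → eligible.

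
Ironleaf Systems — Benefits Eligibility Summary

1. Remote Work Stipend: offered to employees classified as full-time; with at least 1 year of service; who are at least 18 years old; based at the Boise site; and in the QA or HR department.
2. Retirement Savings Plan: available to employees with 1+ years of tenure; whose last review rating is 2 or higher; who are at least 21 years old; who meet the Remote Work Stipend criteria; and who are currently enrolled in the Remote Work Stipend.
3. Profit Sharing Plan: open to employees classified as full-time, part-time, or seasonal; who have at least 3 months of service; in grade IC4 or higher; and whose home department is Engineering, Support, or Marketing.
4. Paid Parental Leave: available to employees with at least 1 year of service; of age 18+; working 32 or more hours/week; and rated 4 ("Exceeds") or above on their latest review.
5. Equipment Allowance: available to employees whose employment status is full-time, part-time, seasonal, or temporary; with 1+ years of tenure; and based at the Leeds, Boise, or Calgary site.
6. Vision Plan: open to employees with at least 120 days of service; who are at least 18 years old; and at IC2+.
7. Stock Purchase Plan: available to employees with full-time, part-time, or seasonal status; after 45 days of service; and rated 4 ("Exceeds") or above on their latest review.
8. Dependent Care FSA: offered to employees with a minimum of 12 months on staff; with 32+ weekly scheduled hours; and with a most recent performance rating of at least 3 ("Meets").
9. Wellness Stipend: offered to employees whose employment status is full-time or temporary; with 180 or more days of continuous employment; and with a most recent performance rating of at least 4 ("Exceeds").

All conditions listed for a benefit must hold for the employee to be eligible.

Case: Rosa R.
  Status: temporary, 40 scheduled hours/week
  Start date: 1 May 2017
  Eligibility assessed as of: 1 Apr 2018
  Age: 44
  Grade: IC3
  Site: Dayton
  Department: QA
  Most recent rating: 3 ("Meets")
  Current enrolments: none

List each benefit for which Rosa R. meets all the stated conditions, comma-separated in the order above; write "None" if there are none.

Vision Plan

Service from 1 May 2017 to 1 Apr 2018: 335 days.
Remote Work Stipend — status temporary ✗ (requires full-time) → not eligible.
Retirement Savings Plan — service 335 days < 1 year (≈365 days) ✗ → not eligible.
Profit Sharing Plan — status temporary ✗ (requires full-time, part-time, or seasonal) → not eligible.
Paid Parental Leave — service 335 days < 1 year (≈365 days) ✗ → not eligible.
Equipment Allowance — status temporary ✓; service 335 days < 1 year (≈365 days) ✗ → not eligible.
Vision Plan — service 335 days ≥ 120 days ✓; age 44 ≥ 18 ✓; grade IC3 ≥ IC2 ✓ → eligible.
Stock Purchase Plan — status temporary ✗ (requires full-time, part-time, or seasonal) → not eligible.
Dependent Care FSA — service 335 days < 12 months (≈360 days) ✗ → not eligible.
Wellness Stipend — status temporary ✓; service 335 days ≥ 180 days ✓; rating 3 < 4 ✗ → not eligible.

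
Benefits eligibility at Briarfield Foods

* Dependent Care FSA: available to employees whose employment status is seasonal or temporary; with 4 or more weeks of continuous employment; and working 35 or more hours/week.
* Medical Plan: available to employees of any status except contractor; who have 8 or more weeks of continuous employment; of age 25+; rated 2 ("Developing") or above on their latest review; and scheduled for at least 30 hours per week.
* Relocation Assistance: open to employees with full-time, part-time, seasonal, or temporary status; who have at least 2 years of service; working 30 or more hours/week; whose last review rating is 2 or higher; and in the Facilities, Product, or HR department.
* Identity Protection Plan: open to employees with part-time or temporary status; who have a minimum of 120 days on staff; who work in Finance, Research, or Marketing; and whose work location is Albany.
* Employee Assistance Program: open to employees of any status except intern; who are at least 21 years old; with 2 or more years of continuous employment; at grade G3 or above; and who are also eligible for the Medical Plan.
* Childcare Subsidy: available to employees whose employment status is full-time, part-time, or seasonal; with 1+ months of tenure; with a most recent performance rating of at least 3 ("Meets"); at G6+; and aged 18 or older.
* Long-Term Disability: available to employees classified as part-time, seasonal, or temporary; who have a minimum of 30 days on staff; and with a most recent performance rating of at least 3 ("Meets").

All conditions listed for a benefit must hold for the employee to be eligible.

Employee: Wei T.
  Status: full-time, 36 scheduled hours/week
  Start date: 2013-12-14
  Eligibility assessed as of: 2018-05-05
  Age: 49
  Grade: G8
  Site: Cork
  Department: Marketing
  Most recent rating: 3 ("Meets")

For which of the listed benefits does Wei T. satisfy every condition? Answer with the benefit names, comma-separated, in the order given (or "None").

Medical Plan, Employee Assistance Program, Childcare Subsidy

Service from 2013-12-14 to 2018-05-05: 1603 days.
Dependent Care FSA — status full-time ✗ (requires seasonal or temporary) → not eligible.
Medical Plan — status full-time ✓ (not excluded); service 1603 days ≥ 8 weeks (≈56 days) ✓; age 49 ≥ 25 ✓; rating 3 ≥ 2 ✓; 36 hrs/wk ≥ 30 ✓ → eligible.
Relocation Assistance — status full-time ✓; service 1603 days ≥ 2 years (≈730 days) ✓; 36 hrs/wk ≥ 30 ✓; rating 3 ≥ 2 ✓; dept Marketing ✗ → not eligible.
Identity Protection Plan — status full-time ✗ (requires part-time or temporary) → not eligible.
Employee Assistance Program — status full-time ✓ (not excluded); age 49 ≥ 21 ✓; service 1603 days ≥ 2 years (≈730 days) ✓; grade G8 ≥ G3 ✓; eligible for Medical Plan ✓ → eligible.
Childcare Subsidy — status full-time ✓; service 1603 days ≥ 1 month (≈30 days) ✓; rating 3 ≥ 3 ✓; grade G8 ≥ G6 ✓; age 49 ≥ 18 ✓ → eligible.
Long-Term Disability — status full-time ✗ (requires part-time, seasonal, or temporary) → not eligible.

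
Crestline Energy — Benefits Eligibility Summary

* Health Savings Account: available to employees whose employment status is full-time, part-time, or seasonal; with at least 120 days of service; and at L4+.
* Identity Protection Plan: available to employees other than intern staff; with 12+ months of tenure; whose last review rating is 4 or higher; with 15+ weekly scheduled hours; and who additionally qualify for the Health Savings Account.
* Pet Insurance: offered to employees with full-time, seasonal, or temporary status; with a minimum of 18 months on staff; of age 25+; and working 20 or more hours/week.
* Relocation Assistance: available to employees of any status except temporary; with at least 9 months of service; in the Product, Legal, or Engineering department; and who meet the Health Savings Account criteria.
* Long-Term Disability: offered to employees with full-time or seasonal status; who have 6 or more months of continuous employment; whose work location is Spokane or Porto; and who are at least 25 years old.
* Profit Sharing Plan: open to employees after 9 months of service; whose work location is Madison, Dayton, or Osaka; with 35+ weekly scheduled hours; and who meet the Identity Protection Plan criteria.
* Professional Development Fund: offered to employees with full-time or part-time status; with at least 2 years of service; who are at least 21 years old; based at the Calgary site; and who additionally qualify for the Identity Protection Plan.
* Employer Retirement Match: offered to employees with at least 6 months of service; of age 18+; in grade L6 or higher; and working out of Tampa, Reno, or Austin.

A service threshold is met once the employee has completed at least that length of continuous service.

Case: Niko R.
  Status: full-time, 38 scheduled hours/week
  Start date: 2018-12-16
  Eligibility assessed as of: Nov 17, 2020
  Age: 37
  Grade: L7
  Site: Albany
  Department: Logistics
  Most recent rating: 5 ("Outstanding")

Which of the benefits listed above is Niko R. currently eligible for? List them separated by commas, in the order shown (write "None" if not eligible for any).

Service from 2018-12-16 to Nov 17, 2020: 702 days.
Health Savings Account — status full-time ✓; service 702 days ≥ 120 days ✓; grade L7 ≥ L4 ✓ → eligible.
Identity Protection Plan — status full-time ✓ (not excluded); service 702 days ≥ 12 months (≈360 days) ✓; rating 5 ≥ 4 ✓; 38 hrs/wk ≥ 15 ✓; eligible for Health Savings Account ✓ → eligible.
Pet Insurance — status full-time ✓; service 702 days ≥ 18 months (≈540 days) ✓; age 37 ≥ 25 ✓; 38 hrs/wk ≥ 20 ✓ → eligible.
Relocation Assistance — status full-time ✓ (not excluded); service 702 days ≥ 9 months (≈270 days) ✓; dept Logistics ✗ → not eligible.
Long-Term Disability — status full-time ✓; service 702 days ≥ 6 months (≈180 days) ✓; site Albany ✗ (not Spokane or Porto) → not eligible.
Profit Sharing Plan — service 702 days ≥ 9 months (≈270 days) ✓; site Albany ✗ (not Madison, Dayton, or Osaka) → not eligible.
Professional Development Fund — status full-time ✓; service 702 days < 2 years (≈730 days) ✗ → not eligible.
Employer Retirement Match — service 702 days ≥ 6 months (≈180 days) ✓; age 37 ≥ 18 ✓; grade L7 ≥ L6 ✓; site Albany ✗ (not Tampa, Reno, or Austin) → not eligible.

Health Savings Account, Identity Protection Plan, Pet Insurance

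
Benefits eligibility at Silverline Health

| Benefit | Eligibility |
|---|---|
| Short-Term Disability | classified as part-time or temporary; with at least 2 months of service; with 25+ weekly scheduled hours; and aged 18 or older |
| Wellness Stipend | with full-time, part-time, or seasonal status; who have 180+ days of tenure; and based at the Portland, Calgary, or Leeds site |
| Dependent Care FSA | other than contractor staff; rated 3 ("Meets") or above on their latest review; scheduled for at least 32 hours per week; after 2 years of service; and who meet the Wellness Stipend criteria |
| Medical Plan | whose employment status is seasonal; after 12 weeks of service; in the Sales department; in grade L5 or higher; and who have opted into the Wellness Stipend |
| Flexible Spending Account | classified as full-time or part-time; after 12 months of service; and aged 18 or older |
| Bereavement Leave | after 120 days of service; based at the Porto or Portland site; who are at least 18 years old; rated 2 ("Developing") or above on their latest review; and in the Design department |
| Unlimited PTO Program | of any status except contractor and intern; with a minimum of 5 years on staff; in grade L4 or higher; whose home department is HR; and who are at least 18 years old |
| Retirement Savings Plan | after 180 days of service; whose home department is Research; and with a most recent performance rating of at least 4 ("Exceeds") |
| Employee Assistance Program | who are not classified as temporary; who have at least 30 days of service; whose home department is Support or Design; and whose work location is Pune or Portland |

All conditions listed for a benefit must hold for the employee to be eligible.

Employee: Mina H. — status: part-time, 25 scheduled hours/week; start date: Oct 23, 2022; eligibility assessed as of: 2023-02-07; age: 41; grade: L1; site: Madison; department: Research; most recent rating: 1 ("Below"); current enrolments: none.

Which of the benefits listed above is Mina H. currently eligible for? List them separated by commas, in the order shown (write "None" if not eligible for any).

Short-Term Disability

Service from Oct 23, 2022 to 2023-02-07: 107 days.
Short-Term Disability — status part-time ✓; service 107 days ≥ 2 months (≈60 days) ✓; 25 hrs/wk ≥ 25 ✓; age 41 ≥ 18 ✓ → eligible.
Wellness Stipend — status part-time ✓; service 107 days < 180 days ✗ → not eligible.
Dependent Care FSA — status part-time ✓ (not excluded); rating 1 < 3 ✗ → not eligible.
Medical Plan — status part-time ✗ (requires seasonal) → not eligible.
Flexible Spending Account — status part-time ✓; service 107 days < 12 months (≈360 days) ✗ → not eligible.
Bereavement Leave — service 107 days < 120 days ✗ → not eligible.
Unlimited PTO Program — status part-time ✓ (not excluded); service 107 days < 5 years (≈1825 days) ✗ → not eligible.
Retirement Savings Plan — service 107 days < 180 days ✗ → not eligible.
Employee Assistance Program — status part-time ✓ (not excluded); service 107 days ≥ 30 days ✓; dept Research ✗ → not eligible.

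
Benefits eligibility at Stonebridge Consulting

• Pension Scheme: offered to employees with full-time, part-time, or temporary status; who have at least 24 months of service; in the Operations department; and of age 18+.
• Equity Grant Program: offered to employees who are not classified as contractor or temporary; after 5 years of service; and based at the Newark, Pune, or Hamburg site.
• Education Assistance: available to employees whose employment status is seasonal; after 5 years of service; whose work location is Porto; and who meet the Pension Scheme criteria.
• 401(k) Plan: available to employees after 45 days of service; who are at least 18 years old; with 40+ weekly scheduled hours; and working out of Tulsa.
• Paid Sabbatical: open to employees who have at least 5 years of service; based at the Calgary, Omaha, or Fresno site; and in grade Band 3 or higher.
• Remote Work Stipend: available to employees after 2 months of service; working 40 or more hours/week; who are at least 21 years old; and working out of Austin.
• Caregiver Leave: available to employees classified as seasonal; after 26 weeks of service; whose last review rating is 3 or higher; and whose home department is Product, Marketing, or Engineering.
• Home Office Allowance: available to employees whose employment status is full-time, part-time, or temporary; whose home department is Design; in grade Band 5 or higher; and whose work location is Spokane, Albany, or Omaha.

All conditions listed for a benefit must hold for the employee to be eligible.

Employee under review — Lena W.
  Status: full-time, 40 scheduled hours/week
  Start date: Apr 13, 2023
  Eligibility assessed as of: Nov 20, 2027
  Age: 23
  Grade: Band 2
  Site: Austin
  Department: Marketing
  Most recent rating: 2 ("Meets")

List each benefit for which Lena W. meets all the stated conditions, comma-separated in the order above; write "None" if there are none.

Service from Apr 13, 2023 to Nov 20, 2027: 1682 days.
Pension Scheme — status full-time ✓; service 1682 days ≥ 24 months (≈720 days) ✓; dept Marketing ✗ → not eligible.
Equity Grant Program — status full-time ✓ (not excluded); service 1682 days < 5 years (≈1825 days) ✗ → not eligible.
Education Assistance — status full-time ✗ (requires seasonal) → not eligible.
401(k) Plan — service 1682 days ≥ 45 days ✓; age 23 ≥ 18 ✓; 40 hrs/wk ≥ 40 ✓; site Austin ✗ (not Tulsa) → not eligible.
Paid Sabbatical — service 1682 days < 5 years (≈1825 days) ✗ → not eligible.
Remote Work Stipend — service 1682 days ≥ 2 months (≈60 days) ✓; 40 hrs/wk ≥ 40 ✓; age 23 ≥ 21 ✓; site Austin ✓ → eligible.
Caregiver Leave — status full-time ✗ (requires seasonal) → not eligible.
Home Office Allowance — status full-time ✓; dept Marketing ✗ → not eligible.

Remote Work Stipend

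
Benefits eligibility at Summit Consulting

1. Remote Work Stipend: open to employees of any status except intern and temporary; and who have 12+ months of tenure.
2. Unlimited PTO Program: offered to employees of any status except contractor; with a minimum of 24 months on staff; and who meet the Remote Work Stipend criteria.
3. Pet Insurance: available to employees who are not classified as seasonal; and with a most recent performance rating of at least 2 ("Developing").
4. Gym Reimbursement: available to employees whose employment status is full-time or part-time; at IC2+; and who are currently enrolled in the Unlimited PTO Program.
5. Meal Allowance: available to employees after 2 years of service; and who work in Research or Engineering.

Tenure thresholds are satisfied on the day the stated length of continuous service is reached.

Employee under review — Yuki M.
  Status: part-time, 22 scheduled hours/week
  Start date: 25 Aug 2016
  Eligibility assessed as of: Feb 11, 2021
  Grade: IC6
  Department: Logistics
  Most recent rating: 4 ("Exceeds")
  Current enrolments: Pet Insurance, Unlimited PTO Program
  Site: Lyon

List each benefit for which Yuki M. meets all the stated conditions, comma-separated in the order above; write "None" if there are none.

Service from 25 Aug 2016 to Feb 11, 2021: 1631 days.
Remote Work Stipend — status part-time ✓ (not excluded); service 1631 days ≥ 12 months (≈360 days) ✓ → eligible.
Unlimited PTO Program — status part-time ✓ (not excluded); service 1631 days ≥ 24 months (≈720 days) ✓; eligible for Remote Work Stipend ✓ → eligible.
Pet Insurance — status part-time ✓ (not excluded); rating 4 ≥ 2 ✓ → eligible.
Gym Reimbursement — status part-time ✓; grade IC6 ≥ IC2 ✓; enrolled in Unlimited PTO Program ✓ → eligible.
Meal Allowance — service 1631 days ≥ 2 years (≈730 days) ✓; dept Logistics ✗ → not eligible.

Remote Work Stipend, Unlimited PTO Program, Pet Insurance, Gym Reimbursement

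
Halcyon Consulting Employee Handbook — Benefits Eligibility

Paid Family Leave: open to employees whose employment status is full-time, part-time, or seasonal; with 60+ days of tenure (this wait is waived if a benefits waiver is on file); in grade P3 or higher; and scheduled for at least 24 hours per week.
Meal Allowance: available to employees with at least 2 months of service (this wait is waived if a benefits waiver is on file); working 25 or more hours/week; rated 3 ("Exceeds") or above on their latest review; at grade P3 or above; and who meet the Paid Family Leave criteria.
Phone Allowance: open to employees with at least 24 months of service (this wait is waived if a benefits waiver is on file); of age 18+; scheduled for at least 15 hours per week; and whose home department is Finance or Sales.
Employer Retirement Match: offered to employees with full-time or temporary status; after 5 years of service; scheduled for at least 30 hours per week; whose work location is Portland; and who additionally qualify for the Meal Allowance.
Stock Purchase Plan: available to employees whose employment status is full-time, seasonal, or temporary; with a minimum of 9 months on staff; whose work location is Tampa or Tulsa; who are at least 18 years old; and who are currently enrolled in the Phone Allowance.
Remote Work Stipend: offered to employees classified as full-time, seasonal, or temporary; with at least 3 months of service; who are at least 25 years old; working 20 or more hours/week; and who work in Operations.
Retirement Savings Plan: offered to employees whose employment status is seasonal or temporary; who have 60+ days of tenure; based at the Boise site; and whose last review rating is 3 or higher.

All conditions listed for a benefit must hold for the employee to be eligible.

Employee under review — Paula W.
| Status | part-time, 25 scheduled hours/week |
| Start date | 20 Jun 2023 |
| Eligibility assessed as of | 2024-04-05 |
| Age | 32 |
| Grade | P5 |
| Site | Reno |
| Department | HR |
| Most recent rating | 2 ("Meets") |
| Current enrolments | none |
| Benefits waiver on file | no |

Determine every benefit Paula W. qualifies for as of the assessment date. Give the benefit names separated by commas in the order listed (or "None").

Service from 20 Jun 2023 to 2024-04-05: 290 days.
Paid Family Leave — status part-time ✓; no waiver, service 290 days ≥ 60 days ✓; grade P5 ≥ P3 ✓; 25 hrs/wk ≥ 24 ✓ → eligible.
Meal Allowance — no waiver, service 290 days ≥ 2 months (≈60 days) ✓; 25 hrs/wk ≥ 25 ✓; rating 2 < 3 ✗ → not eligible.
Phone Allowance — no waiver, service 290 days < 24 months (≈720 days) ✗ → not eligible.
Employer Retirement Match — status part-time ✗ (requires full-time or temporary) → not eligible.
Stock Purchase Plan — status part-time ✗ (requires full-time, seasonal, or temporary) → not eligible.
Remote Work Stipend — status part-time ✗ (requires full-time, seasonal, or temporary) → not eligible.
Retirement Savings Plan — status part-time ✗ (requires seasonal or temporary) → not eligible.

Paid Family Leave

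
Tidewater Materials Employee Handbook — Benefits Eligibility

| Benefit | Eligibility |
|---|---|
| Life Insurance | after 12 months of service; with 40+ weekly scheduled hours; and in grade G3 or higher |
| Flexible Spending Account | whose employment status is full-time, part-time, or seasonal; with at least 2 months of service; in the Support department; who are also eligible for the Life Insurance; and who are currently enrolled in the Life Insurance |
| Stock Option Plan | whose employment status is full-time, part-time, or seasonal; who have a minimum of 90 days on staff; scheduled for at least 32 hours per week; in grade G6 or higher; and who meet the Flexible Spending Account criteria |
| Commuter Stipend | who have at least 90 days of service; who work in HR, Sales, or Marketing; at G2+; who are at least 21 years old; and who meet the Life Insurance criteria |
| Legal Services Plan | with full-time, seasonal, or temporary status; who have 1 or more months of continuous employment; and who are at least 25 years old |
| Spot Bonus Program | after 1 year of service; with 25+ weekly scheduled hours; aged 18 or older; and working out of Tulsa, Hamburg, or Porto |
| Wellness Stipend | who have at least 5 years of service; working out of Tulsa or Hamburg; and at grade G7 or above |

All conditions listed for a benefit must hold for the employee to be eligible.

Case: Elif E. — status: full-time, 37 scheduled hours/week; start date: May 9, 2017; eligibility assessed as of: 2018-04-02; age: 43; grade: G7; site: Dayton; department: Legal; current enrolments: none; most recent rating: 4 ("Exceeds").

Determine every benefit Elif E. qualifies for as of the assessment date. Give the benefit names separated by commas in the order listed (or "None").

Legal Services Plan

Service from May 9, 2017 to 2018-04-02: 328 days.
Life Insurance — service 328 days < 12 months (≈360 days) ✗ → not eligible.
Flexible Spending Account — status full-time ✓; service 328 days ≥ 2 months (≈60 days) ✓; dept Legal ✗ → not eligible.
Stock Option Plan — status full-time ✓; service 328 days ≥ 90 days ✓; 37 hrs/wk ≥ 32 ✓; grade G7 ≥ G6 ✓; not eligible for Flexible Spending Account ✗ → not eligible.
Commuter Stipend — service 328 days ≥ 90 days ✓; dept Legal ✗ → not eligible.
Legal Services Plan — status full-time ✓; service 328 days ≥ 1 month (≈30 days) ✓; age 43 ≥ 25 ✓ → eligible.
Spot Bonus Program — service 328 days < 1 year (≈365 days) ✗ → not eligible.
Wellness Stipend — service 328 days < 5 years (≈1825 days) ✗ → not eligible.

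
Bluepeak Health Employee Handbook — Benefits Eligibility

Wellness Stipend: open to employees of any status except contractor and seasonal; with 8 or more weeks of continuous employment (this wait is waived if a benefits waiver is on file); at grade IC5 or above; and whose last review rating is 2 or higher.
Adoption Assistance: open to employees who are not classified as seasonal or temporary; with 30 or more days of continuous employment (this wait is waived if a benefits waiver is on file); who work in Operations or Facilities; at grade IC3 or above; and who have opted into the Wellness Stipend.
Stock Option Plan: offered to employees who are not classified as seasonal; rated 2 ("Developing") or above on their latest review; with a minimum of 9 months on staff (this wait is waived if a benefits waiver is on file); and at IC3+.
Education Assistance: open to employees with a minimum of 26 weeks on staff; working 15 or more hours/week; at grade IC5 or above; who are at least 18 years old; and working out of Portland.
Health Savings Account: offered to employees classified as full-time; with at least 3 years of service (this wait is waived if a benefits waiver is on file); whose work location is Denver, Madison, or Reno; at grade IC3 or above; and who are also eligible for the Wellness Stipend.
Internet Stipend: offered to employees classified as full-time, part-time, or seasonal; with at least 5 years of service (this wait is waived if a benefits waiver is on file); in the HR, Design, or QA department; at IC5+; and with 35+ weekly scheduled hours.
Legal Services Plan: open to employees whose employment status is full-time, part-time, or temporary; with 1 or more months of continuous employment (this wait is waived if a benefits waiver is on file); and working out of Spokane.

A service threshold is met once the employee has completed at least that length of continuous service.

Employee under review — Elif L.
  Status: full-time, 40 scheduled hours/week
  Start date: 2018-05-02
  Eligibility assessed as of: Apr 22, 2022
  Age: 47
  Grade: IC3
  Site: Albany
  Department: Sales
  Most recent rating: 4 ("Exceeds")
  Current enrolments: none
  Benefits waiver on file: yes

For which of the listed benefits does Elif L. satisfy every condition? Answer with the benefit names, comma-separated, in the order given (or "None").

Service from 2018-05-02 to Apr 22, 2022: 1451 days.
Wellness Stipend — status full-time ✓ (not excluded); benefits waiver on file ✓; grade IC3 < IC5 ✗ → not eligible.
Adoption Assistance — status full-time ✓ (not excluded); benefits waiver on file ✓; dept Sales ✗ → not eligible.
Stock Option Plan — status full-time ✓ (not excluded); rating 4 ≥ 2 ✓; benefits waiver on file ✓; grade IC3 ≥ IC3 ✓ → eligible.
Education Assistance — service 1451 days ≥ 26 weeks (≈182 days) ✓; 40 hrs/wk ≥ 15 ✓; grade IC3 < IC5 ✗ → not eligible.
Health Savings Account — status full-time ✓; benefits waiver on file ✓; site Albany ✗ (not Denver, Madison, or Reno) → not eligible.
Internet Stipend — status full-time ✓; benefits waiver on file ✓; dept Sales ✗ → not eligible.
Legal Services Plan — status full-time ✓; benefits waiver on file ✓; site Albany ✗ (not Spokane) → not eligible.

Stock Option Plan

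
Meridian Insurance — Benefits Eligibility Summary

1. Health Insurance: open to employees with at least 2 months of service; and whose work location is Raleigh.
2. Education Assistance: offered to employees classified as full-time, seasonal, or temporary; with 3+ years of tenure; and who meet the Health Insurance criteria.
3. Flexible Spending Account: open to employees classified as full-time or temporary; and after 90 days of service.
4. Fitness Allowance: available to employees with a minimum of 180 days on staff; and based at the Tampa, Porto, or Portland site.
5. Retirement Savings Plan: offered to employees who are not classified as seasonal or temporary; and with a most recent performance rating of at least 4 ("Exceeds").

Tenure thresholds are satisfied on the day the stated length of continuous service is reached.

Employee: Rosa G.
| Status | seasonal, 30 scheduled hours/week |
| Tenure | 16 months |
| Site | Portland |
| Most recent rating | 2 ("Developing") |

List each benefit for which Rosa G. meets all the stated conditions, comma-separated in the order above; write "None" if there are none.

Health Insurance — service 16 months ≥ 2 months ✓; site Portland ✗ (not Raleigh) → not eligible.
Education Assistance — status seasonal ✓; service 16 months < 3 years (≈1095 days) ✗ → not eligible.
Flexible Spending Account — status seasonal ✗ (requires full-time or temporary) → not eligible.
Fitness Allowance — service 16 months ≥ 180 days ✓; site Portland ✓ → eligible.
Retirement Savings Plan — status seasonal ✗ (excluded) → not eligible.

Fitness Allowance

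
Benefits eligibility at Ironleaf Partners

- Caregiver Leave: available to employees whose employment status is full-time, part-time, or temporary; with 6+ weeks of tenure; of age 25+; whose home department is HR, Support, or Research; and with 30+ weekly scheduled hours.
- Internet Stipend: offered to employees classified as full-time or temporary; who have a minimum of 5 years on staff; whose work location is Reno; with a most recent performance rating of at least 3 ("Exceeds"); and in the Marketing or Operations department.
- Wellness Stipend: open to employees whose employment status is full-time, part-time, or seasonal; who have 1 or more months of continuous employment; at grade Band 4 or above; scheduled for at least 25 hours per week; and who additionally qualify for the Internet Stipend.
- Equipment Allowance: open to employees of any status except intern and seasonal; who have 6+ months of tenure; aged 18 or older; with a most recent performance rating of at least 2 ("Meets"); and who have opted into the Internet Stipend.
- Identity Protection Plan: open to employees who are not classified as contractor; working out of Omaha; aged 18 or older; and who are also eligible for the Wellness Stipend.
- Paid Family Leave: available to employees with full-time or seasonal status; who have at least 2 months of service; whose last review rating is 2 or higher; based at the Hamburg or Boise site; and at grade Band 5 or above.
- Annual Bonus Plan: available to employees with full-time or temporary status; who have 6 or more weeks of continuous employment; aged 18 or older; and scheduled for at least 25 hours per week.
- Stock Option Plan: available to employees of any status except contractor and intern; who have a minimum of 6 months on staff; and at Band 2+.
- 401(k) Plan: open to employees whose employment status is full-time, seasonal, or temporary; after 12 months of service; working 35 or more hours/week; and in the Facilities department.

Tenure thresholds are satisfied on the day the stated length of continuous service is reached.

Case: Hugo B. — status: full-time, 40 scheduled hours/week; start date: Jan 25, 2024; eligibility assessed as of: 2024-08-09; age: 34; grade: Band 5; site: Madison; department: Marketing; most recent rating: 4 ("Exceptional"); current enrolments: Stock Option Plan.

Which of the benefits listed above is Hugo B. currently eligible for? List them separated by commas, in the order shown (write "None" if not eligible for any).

Annual Bonus Plan, Stock Option Plan

Service from Jan 25, 2024 to 2024-08-09: 197 days.
Caregiver Leave — status full-time ✓; service 197 days ≥ 6 weeks (≈42 days) ✓; age 34 ≥ 25 ✓; dept Marketing ✗ → not eligible.
Internet Stipend — status full-time ✓; service 197 days < 5 years (≈1825 days) ✗ → not eligible.
Wellness Stipend — status full-time ✓; service 197 days ≥ 1 month (≈30 days) ✓; grade Band 5 ≥ Band 4 ✓; 40 hrs/wk ≥ 25 ✓; not eligible for Internet Stipend ✗ → not eligible.
Equipment Allowance — status full-time ✓ (not excluded); service 197 days ≥ 6 months (≈180 days) ✓; age 34 ≥ 18 ✓; rating 4 ≥ 2 ✓; not enrolled in Internet Stipend ✗ → not eligible.
Identity Protection Plan — status full-time ✓ (not excluded); site Madison ✗ (not Omaha) → not eligible.
Paid Family Leave — status full-time ✓; service 197 days ≥ 2 months (≈60 days) ✓; rating 4 ≥ 2 ✓; site Madison ✗ (not Hamburg or Boise) → not eligible.
Annual Bonus Plan — status full-time ✓; service 197 days ≥ 6 weeks (≈42 days) ✓; age 34 ≥ 18 ✓; 40 hrs/wk ≥ 25 ✓ → eligible.
Stock Option Plan — status full-time ✓ (not excluded); service 197 days ≥ 6 months (≈180 days) ✓; grade Band 5 ≥ Band 2 ✓ → eligible.
401(k) Plan — status full-time ✓; service 197 days < 12 months (≈360 days) ✗ → not eligible.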